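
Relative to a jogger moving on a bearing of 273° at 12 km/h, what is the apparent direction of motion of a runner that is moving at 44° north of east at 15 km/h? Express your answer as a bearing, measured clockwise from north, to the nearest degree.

067°

Taking east as x and north as y: runner velocity = (10.790, 10.420) km/h; jogger velocity = (-11.984, 0.628) km/h.
Velocity of runner relative to jogger = (10.790, 10.420) − (-11.984, 0.628) = (22.774, 9.792) km/h.
Bearing = atan2(22.77, 9.79) = 66.73° clockwise from north.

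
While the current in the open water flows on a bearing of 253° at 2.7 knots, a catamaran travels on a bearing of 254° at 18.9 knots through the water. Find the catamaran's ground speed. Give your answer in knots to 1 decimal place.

Taking east as x and north as y: velocity relative to the water = (-18.168, -5.210) knots; the water relative to ground = (-2.582, -0.789) knots.
Velocity relative to ground = (-18.168, -5.210) + (-2.582, -0.789) = (-20.750, -5.999) knots.
Speed = |(-20.750, -5.999)| = 21.600 knots.

21.6 knots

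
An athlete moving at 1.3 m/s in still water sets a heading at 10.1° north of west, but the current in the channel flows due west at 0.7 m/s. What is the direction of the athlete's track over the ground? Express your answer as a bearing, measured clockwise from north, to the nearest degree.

Taking east as x and north as y: velocity relative to the water = (-1.280, 0.228) m/s; the water relative to ground = (-0.700, 0.000) m/s.
Velocity relative to ground = (-1.280, 0.228) + (-0.700, 0.000) = (-1.980, 0.228) m/s.
Bearing = atan2(-1.98, 0.23) = 276.57° clockwise from north.

277°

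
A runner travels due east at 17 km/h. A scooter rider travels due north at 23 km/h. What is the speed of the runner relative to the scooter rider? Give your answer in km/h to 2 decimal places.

Taking east as x and north as y: runner velocity = (17.000, 0.000) km/h; scooter rider velocity = (0.000, 23.000) km/h.
Velocity of runner relative to scooter rider = (17.000, 0.000) − (0.000, 23.000) = (17.000, -23.000) km/h.
Magnitude = |(17.000, -23.000)| = 28.601 km/h.

28.60 km/h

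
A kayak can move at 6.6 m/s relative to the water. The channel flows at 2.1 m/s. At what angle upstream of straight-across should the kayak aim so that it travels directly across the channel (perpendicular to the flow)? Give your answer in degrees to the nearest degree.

To cancel the current, the upstream component of the kayak's velocity must equal the flow: 6.6 sin θ = 2.1.
sin θ = 2.1 / 6.6 = 0.3182.
θ = arcsin(0.3182) = 18.553°.

19°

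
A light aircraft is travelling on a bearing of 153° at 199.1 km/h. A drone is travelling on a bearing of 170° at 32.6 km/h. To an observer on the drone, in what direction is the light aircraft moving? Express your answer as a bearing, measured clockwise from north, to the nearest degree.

Taking east as x and north as y: light aircraft velocity = (90.390, -177.399) km/h; drone velocity = (5.661, -32.105) km/h.
Velocity of light aircraft relative to drone = (90.390, -177.399) − (5.661, -32.105) = (84.729, -145.295) km/h.
Bearing = atan2(84.73, -145.29) = 149.75° clockwise from north.

150°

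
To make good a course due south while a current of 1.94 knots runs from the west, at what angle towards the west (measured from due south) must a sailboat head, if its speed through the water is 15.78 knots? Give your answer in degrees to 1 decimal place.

The current pushes perpendicular to the desired track; the heading must have a component into the current equal to 1.94 knots: 15.78 sin θ = 1.94.
sin θ = 0.1229, so θ = 7.062°.

7.1°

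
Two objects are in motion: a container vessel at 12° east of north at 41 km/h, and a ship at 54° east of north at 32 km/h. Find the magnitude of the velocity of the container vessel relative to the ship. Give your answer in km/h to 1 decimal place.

Taking east as x and north as y: container vessel velocity = (8.524, 40.104) km/h; ship velocity = (25.889, 18.809) km/h.
Velocity of container vessel relative to ship = (8.524, 40.104) − (25.889, 18.809) = (-17.364, 21.295) km/h.
Magnitude = |(-17.364, 21.295)| = 27.477 km/h.

27.5 km/h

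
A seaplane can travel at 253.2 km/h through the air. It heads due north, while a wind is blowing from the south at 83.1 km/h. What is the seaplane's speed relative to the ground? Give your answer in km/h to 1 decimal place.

336.3 km/h

Taking east as x and north as y: velocity relative to the air = (0.000, 253.200) km/h; the air relative to ground = (0.000, 83.100) km/h.
Velocity relative to ground = (0.000, 253.200) + (0.000, 83.100) = (0.000, 336.300) km/h.
Speed = |(0.000, 336.300)| = 336.300 km/h.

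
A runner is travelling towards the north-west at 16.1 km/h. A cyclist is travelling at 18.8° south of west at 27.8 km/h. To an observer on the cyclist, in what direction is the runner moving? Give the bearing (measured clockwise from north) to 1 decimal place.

Taking east as x and north as y: runner velocity = (-11.384, 11.384) km/h; cyclist velocity = (-26.317, -8.959) km/h.
Velocity of runner relative to cyclist = (-11.384, 11.384) − (-26.317, -8.959) = (14.932, 20.343) km/h.
Bearing = atan2(14.93, 20.34) = 36.28° clockwise from north.

036.3°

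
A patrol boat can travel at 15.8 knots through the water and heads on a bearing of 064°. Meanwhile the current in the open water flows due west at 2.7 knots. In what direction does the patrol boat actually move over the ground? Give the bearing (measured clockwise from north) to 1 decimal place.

Taking east as x and north as y: velocity relative to the water = (14.201, 6.926) knots; the water relative to ground = (-2.700, 0.000) knots.
Velocity relative to ground = (14.201, 6.926) + (-2.700, 0.000) = (11.501, 6.926) knots.
Bearing = atan2(11.50, 6.93) = 58.94° clockwise from north.

058.9°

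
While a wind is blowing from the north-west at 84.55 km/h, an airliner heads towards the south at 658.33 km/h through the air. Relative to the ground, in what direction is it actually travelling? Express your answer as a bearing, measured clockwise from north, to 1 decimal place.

175.2°

Taking east as x and north as y: velocity relative to the air = (0.000, -658.330) km/h; the air relative to ground = (59.786, -59.786) km/h.
Velocity relative to ground = (0.000, -658.330) + (59.786, -59.786) = (59.786, -718.116) km/h.
Bearing = atan2(59.79, -718.12) = 175.24° clockwise from north.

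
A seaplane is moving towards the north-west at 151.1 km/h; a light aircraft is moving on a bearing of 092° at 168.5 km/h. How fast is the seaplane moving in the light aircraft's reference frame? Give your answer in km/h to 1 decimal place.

297.4 km/h

Taking east as x and north as y: seaplane velocity = (-106.844, 106.844) km/h; light aircraft velocity = (168.397, -5.881) km/h.
Velocity of seaplane relative to light aircraft = (-106.844, 106.844) − (168.397, -5.881) = (-275.241, 112.724) km/h.
Magnitude = |(-275.241, 112.724)| = 297.430 km/h.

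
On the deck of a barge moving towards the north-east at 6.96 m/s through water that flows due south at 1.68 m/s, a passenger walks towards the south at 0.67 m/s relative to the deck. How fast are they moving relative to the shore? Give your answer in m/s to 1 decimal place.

In east/north components (m/s): passenger relative to barge = (0.000, -0.670); barge relative to water = (4.921, 4.921); water relative to ground = (0.000, -1.680).
Sum = (4.921, 2.571) m/s.
Speed = |(4.921, 2.571)| = 5.553 m/s.

5.6 m/s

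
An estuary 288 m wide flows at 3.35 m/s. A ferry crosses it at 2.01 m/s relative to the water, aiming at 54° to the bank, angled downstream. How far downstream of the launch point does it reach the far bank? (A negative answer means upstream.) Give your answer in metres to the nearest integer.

803 m

Perpendicular speed = 1.626 m/s; crossing time = 288 / 1.626 = 177.108 s.
Net downstream speed = 4.531 m/s.
Drift = 4.531 × 177.108 = 802.557 m (downstream).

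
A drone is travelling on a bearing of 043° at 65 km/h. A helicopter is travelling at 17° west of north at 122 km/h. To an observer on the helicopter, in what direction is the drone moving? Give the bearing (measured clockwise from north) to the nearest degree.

Taking east as x and north as y: drone velocity = (44.330, 47.538) km/h; helicopter velocity = (-35.669, 116.669) km/h.
Velocity of drone relative to helicopter = (44.330, 47.538) − (-35.669, 116.669) = (79.999, -69.131) km/h.
Bearing = atan2(80.00, -69.13) = 130.83° clockwise from north.

131°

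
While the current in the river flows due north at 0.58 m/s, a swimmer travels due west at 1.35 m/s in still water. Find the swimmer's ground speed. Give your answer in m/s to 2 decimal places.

Taking east as x and north as y: velocity relative to the water = (-1.350, 0.000) m/s; the water relative to ground = (0.000, 0.580) m/s.
Velocity relative to ground = (-1.350, 0.000) + (0.000, 0.580) = (-1.350, 0.580) m/s.
Speed = |(-1.350, 0.580)| = 1.469 m/s.

1.47 m/s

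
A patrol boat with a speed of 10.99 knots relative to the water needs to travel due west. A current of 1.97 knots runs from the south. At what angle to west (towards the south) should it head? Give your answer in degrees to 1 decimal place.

The current pushes perpendicular to the desired track; the heading must have a component into the current equal to 1.97 knots: 10.99 sin θ = 1.97.
sin θ = 0.1793, so θ = 10.326°.

10.3°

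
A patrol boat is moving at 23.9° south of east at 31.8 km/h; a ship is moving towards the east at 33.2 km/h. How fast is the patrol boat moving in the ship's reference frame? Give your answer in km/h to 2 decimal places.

Taking east as x and north as y: patrol boat velocity = (29.073, -12.884) km/h; ship velocity = (33.200, 0.000) km/h.
Velocity of patrol boat relative to ship = (29.073, -12.884) − (33.200, 0.000) = (-4.127, -12.884) km/h.
Magnitude = |(-4.127, -12.884)| = 13.528 km/h.

13.53 km/h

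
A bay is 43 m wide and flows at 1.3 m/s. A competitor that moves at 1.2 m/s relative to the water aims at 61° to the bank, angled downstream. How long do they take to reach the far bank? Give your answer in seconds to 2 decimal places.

40.97 s

The component of the competitor's velocity perpendicular to the bank is 1.2 × sin 61° = 1.050 m/s.
The current is parallel to the bank, so it does not affect the crossing time.
Time = 43 / 1.050 = 40.970 s.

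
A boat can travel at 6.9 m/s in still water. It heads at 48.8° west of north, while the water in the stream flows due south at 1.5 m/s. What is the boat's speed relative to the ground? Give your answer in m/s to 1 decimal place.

6.0 m/s

Taking east as x and north as y: velocity relative to the water = (-5.192, 4.545) m/s; the water relative to ground = (0.000, -1.500) m/s.
Velocity relative to ground = (-5.192, 4.545) + (0.000, -1.500) = (-5.192, 3.045) m/s.
Speed = |(-5.192, 3.045)| = 6.019 m/s.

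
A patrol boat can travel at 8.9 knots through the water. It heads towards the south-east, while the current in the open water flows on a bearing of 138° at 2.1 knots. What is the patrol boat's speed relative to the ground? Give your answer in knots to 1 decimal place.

11.0 knots

Taking east as x and north as y: velocity relative to the water = (6.293, -6.293) knots; the water relative to ground = (1.405, -1.561) knots.
Velocity relative to ground = (6.293, -6.293) + (1.405, -1.561) = (7.698, -7.854) knots.
Speed = |(7.698, -7.854)| = 10.998 knots.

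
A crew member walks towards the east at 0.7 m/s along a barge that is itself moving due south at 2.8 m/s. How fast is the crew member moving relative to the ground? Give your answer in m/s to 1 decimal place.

2.9 m/s

Taking east as x and north as y: barge velocity = (0.000, -2.800) m/s; crew member velocity relative to barge = (0.700, 0.000) m/s.
Velocity relative to ground = (0.000, -2.800) + (0.700, 0.000) = (0.700, -2.800) m/s.
Speed = |(0.700, -2.800)| = 2.886 m/s.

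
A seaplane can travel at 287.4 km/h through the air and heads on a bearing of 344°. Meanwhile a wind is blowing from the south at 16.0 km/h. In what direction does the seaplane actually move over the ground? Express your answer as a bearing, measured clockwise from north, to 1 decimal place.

Taking east as x and north as y: velocity relative to the air = (-79.218, 276.267) km/h; the air relative to ground = (0.000, 16.000) km/h.
Velocity relative to ground = (-79.218, 276.267) + (0.000, 16.000) = (-79.218, 292.267) km/h.
Bearing = atan2(-79.22, 292.27) = 344.83° clockwise from north.

344.8°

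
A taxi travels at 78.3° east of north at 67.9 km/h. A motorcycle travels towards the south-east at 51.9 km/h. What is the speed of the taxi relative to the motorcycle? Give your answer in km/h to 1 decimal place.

Taking east as x and north as y: taxi velocity = (66.489, 13.769) km/h; motorcycle velocity = (36.699, -36.699) km/h.
Velocity of taxi relative to motorcycle = (66.489, 13.769) − (36.699, -36.699) = (29.790, 50.468) km/h.
Magnitude = |(29.790, 50.468)| = 58.605 km/h.

58.6 km/h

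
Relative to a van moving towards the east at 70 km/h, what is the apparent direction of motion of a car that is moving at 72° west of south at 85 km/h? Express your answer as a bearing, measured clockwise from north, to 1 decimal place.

Taking east as x and north as y: car velocity = (-80.840, -26.266) km/h; van velocity = (70.000, 0.000) km/h.
Velocity of car relative to van = (-80.840, -26.266) − (70.000, 0.000) = (-150.840, -26.266) km/h.
Bearing = atan2(-150.84, -26.27) = 260.12° clockwise from north.

260.1°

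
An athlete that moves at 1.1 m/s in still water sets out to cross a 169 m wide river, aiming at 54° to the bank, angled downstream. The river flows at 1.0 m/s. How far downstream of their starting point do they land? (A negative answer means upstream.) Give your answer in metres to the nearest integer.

Perpendicular speed = 0.890 m/s; crossing time = 169 / 0.890 = 189.905 s.
Net downstream speed = 1.647 m/s.
Drift = 1.647 × 189.905 = 312.691 m (downstream).

313 m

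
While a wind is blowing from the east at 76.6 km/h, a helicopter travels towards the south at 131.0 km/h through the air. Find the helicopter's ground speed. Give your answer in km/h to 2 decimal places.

Taking east as x and north as y: velocity relative to the air = (0.000, -131.000) km/h; the air relative to ground = (-76.600, 0.000) km/h.
Velocity relative to ground = (0.000, -131.000) + (-76.600, 0.000) = (-76.600, -131.000) km/h.
Speed = |(-76.600, -131.000)| = 151.752 km/h.

151.75 km/h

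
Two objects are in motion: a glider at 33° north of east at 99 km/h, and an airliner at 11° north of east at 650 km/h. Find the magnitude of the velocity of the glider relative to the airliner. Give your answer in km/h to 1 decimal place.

Taking east as x and north as y: glider velocity = (83.028, 53.919) km/h; airliner velocity = (638.058, 124.026) km/h.
Velocity of glider relative to airliner = (83.028, 53.919) − (638.058, 124.026) = (-555.029, -70.107) km/h.
Magnitude = |(-555.029, -70.107)| = 559.439 km/h.

559.4 km/h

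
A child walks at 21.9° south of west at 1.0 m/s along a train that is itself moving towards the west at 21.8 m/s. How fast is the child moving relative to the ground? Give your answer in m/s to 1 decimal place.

22.7 m/s

Taking east as x and north as y: train velocity = (-21.800, 0.000) m/s; child velocity relative to train = (-0.928, -0.373) m/s.
Velocity relative to ground = (-21.800, 0.000) + (-0.928, -0.373) = (-22.728, -0.373) m/s.
Speed = |(-22.728, -0.373)| = 22.731 m/s.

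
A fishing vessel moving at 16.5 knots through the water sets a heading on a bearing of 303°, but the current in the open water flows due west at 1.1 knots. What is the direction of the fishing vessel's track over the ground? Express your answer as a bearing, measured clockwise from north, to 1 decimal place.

Taking east as x and north as y: velocity relative to the water = (-13.838, 8.987) knots; the water relative to ground = (-1.100, 0.000) knots.
Velocity relative to ground = (-13.838, 8.987) + (-1.100, 0.000) = (-14.938, 8.987) knots.
Bearing = atan2(-14.94, 8.99) = 301.03° clockwise from north.

301.0°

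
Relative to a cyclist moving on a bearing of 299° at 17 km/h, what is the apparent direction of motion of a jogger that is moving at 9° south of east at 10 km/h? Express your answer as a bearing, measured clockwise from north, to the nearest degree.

112°

Taking east as x and north as y: jogger velocity = (9.877, -1.564) km/h; cyclist velocity = (-14.869, 8.242) km/h.
Velocity of jogger relative to cyclist = (9.877, -1.564) − (-14.869, 8.242) = (24.745, -9.806) km/h.
Bearing = atan2(24.75, -9.81) = 111.62° clockwise from north.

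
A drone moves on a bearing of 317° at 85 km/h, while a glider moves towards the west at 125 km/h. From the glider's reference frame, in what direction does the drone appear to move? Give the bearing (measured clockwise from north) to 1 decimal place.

Taking east as x and north as y: drone velocity = (-57.970, 62.165) km/h; glider velocity = (-125.000, 0.000) km/h.
Velocity of drone relative to glider = (-57.970, 62.165) − (-125.000, 0.000) = (67.030, 62.165) km/h.
Bearing = atan2(67.03, 62.17) = 47.16° clockwise from north.

047.2°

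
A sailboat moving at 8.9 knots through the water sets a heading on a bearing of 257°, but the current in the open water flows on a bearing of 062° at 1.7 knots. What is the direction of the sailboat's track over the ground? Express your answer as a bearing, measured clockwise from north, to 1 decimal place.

Taking east as x and north as y: velocity relative to the water = (-8.672, -2.002) knots; the water relative to ground = (1.501, 0.798) knots.
Velocity relative to ground = (-8.672, -2.002) + (1.501, 0.798) = (-7.171, -1.204) knots.
Bearing = atan2(-7.17, -1.20) = 260.47° clockwise from north.

260.5°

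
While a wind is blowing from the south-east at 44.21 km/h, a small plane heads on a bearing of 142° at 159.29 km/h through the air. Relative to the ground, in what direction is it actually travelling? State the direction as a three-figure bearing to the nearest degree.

Taking east as x and north as y: velocity relative to the air = (98.069, -125.522) km/h; the air relative to ground = (-31.261, 31.261) km/h.
Velocity relative to ground = (98.069, -125.522) + (-31.261, 31.261) = (66.808, -94.261) km/h.
Bearing = atan2(66.81, -94.26) = 144.67° clockwise from north.

145°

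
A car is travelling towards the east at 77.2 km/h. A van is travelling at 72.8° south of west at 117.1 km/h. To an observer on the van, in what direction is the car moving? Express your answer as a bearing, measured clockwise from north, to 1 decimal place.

045.0°

Taking east as x and north as y: car velocity = (77.200, 0.000) km/h; van velocity = (-34.627, -111.863) km/h.
Velocity of car relative to van = (77.200, 0.000) − (-34.627, -111.863) = (111.827, 111.863) km/h.
Bearing = atan2(111.83, 111.86) = 44.99° clockwise from north.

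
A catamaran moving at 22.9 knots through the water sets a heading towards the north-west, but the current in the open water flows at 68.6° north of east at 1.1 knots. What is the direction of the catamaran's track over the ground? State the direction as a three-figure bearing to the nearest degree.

Taking east as x and north as y: velocity relative to the water = (-16.193, 16.193) knots; the water relative to ground = (0.401, 1.024) knots.
Velocity relative to ground = (-16.193, 16.193) + (0.401, 1.024) = (-15.791, 17.217) knots.
Bearing = atan2(-15.79, 17.22) = 317.47° clockwise from north.

317°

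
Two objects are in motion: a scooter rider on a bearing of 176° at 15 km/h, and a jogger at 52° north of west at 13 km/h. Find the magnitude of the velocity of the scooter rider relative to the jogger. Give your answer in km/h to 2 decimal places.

26.78 km/h

Taking east as x and north as y: scooter rider velocity = (1.046, -14.963) km/h; jogger velocity = (-8.004, 10.244) km/h.
Velocity of scooter rider relative to jogger = (1.046, -14.963) − (-8.004, 10.244) = (9.050, -25.208) km/h.
Magnitude = |(9.050, -25.208)| = 26.783 km/h.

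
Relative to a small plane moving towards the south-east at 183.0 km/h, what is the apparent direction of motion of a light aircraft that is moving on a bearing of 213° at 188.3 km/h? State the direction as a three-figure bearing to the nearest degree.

263°

Taking east as x and north as y: light aircraft velocity = (-102.556, -157.922) km/h; small plane velocity = (129.401, -129.401) km/h.
Velocity of light aircraft relative to small plane = (-102.556, -157.922) − (129.401, -129.401) = (-231.956, -28.521) km/h.
Bearing = atan2(-231.96, -28.52) = 262.99° clockwise from north.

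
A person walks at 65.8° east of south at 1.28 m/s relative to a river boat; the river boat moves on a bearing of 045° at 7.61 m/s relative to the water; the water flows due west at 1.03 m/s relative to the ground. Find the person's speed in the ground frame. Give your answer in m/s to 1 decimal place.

In east/north components (m/s): person relative to river boat = (1.168, -0.525); river boat relative to water = (5.381, 5.381); water relative to ground = (-1.030, 0.000).
Sum = (5.519, 4.856) m/s.
Speed = |(5.519, 4.856)| = 7.351 m/s.

7.4 m/s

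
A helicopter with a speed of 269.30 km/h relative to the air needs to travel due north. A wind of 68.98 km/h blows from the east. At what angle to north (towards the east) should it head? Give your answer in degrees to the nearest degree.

15°

The wind pushes perpendicular to the desired track; the heading must have a component into the wind equal to 68.98 km/h: 269.30 sin θ = 68.98.
sin θ = 0.2561, so θ = 14.841°.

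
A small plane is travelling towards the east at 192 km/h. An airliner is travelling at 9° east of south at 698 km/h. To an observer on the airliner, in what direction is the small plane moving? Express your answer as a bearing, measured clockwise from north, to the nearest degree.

007°

Taking east as x and north as y: small plane velocity = (192.000, 0.000) km/h; airliner velocity = (109.191, -689.406) km/h.
Velocity of small plane relative to airliner = (192.000, 0.000) − (109.191, -689.406) = (82.809, 689.406) km/h.
Bearing = atan2(82.81, 689.41) = 6.85° clockwise from north.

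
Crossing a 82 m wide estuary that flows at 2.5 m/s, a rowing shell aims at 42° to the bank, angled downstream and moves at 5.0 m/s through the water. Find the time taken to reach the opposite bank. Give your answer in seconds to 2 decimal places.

24.51 s

The component of the rowing shell's velocity perpendicular to the bank is 5.0 × sin 42° = 3.346 m/s.
Only the cross-stream component determines the crossing time; the current contributes nothing perpendicular to the bank.
Time = 82 / 3.346 = 24.509 s.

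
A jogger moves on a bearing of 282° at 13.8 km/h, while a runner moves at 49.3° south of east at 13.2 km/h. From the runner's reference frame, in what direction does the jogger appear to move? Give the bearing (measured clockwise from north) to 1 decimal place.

300.2°

Taking east as x and north as y: jogger velocity = (-13.498, 2.869) km/h; runner velocity = (8.608, -10.007) km/h.
Velocity of jogger relative to runner = (-13.498, 2.869) − (8.608, -10.007) = (-22.106, 12.877) km/h.
Bearing = atan2(-22.11, 12.88) = 300.22° clockwise from north.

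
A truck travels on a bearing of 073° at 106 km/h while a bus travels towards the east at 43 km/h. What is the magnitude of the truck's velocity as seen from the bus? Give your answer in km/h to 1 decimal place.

66.1 km/h

Taking east as x and north as y: truck velocity = (101.368, 30.991) km/h; bus velocity = (43.000, 0.000) km/h.
Velocity of truck relative to bus = (101.368, 30.991) − (43.000, 0.000) = (58.368, 30.991) km/h.
Magnitude = |(58.368, 30.991)| = 66.086 km/h.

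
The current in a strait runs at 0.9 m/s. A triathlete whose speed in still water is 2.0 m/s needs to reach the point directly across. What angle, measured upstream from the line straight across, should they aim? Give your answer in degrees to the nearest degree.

To cancel the current, the upstream component of the triathlete's velocity must equal the flow: 2.0 sin θ = 0.9.
sin θ = 0.9 / 2.0 = 0.4500.
θ = arcsin(0.4500) = 26.744°.

27°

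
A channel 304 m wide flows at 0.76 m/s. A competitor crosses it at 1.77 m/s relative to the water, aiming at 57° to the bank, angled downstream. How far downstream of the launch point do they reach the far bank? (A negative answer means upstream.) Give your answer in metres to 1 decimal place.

Perpendicular speed = 1.484 m/s; crossing time = 304 / 1.484 = 204.790 s.
Net downstream speed = 1.724 m/s.
Drift = 1.724 × 204.790 = 353.060 m (downstream).

353.1 m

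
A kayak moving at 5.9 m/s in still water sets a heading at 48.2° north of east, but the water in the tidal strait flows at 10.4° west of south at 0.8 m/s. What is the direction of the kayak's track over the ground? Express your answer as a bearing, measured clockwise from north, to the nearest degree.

046°

Taking east as x and north as y: velocity relative to the water = (3.933, 4.398) m/s; the water relative to ground = (-0.144, -0.787) m/s.
Velocity relative to ground = (3.933, 4.398) + (-0.144, -0.787) = (3.788, 3.611) m/s.
Bearing = atan2(3.79, 3.61) = 46.37° clockwise from north.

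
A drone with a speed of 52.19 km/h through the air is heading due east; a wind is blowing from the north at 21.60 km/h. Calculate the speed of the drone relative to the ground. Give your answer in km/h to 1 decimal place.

56.5 km/h

Taking east as x and north as y: velocity relative to the air = (52.190, 0.000) km/h; the air relative to ground = (0.000, -21.600) km/h.
Velocity relative to ground = (52.190, 0.000) + (0.000, -21.600) = (52.190, -21.600) km/h.
Speed = |(52.190, -21.600)| = 56.483 km/h.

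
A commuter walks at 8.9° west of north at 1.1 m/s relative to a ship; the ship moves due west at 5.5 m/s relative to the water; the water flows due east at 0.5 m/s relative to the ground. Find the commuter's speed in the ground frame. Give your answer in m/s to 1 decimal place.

5.3 m/s

In east/north components (m/s): commuter relative to ship = (-0.170, 1.087); ship relative to water = (-5.500, 0.000); water relative to ground = (0.500, 0.000).
Sum = (-5.170, 1.087) m/s.
Speed = |(-5.170, 1.087)| = 5.283 m/s.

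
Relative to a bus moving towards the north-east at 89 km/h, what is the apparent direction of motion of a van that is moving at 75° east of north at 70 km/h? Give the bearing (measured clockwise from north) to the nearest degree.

Taking east as x and north as y: van velocity = (67.615, 18.117) km/h; bus velocity = (62.933, 62.933) km/h.
Velocity of van relative to bus = (67.615, 18.117) − (62.933, 62.933) = (4.682, -44.815) km/h.
Bearing = atan2(4.68, -44.82) = 174.04° clockwise from north.

174°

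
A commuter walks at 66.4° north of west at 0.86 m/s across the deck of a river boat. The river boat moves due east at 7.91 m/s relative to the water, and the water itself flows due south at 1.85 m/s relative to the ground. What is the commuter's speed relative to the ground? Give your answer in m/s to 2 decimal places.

In east/north components (m/s): commuter relative to river boat = (-0.344, 0.788); river boat relative to water = (7.910, 0.000); water relative to ground = (0.000, -1.850).
Sum = (7.566, -1.062) m/s.
Speed = |(7.566, -1.062)| = 7.640 m/s.

7.64 m/s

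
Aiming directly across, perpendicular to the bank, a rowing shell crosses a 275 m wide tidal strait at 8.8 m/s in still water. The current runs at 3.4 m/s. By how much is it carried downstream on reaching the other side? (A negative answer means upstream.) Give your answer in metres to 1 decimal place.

Perpendicular speed = 8.800 m/s; crossing time = 275 / 8.800 = 31.250 s.
Net downstream speed = 3.400 m/s.
Drift = 3.400 × 31.250 = 106.250 m (downstream).

106.3 m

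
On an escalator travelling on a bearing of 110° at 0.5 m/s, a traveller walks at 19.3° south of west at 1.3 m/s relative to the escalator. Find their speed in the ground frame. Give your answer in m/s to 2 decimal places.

Taking east as x and north as y: escalator velocity = (0.470, -0.171) m/s; traveller velocity relative to escalator = (-1.227, -0.430) m/s.
Velocity relative to ground = (0.470, -0.171) + (-1.227, -0.430) = (-0.757, -0.601) m/s.
Speed = |(-0.757, -0.601)| = 0.966 m/s.

0.97 m/s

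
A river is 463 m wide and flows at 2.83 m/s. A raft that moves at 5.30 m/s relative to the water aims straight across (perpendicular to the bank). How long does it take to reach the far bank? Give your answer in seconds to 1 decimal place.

87.4 s

The component of the raft's velocity perpendicular to the bank is 5.30 m/s.
Only the cross-stream component determines the crossing time; the current contributes nothing perpendicular to the bank.
Time = 463 / 5.300 = 87.358 s.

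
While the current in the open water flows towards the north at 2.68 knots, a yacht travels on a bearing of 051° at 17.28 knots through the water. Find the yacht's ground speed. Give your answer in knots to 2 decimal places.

19.08 knots

Taking east as x and north as y: velocity relative to the water = (13.429, 10.875) knots; the water relative to ground = (0.000, 2.680) knots.
Velocity relative to ground = (13.429, 10.875) + (0.000, 2.680) = (13.429, 13.555) knots.
Speed = |(13.429, 13.555)| = 19.081 knots.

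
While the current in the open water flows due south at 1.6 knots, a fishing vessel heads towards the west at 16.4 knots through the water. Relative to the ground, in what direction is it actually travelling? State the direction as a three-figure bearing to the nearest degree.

Taking east as x and north as y: velocity relative to the water = (-16.400, 0.000) knots; the water relative to ground = (0.000, -1.600) knots.
Velocity relative to ground = (-16.400, 0.000) + (0.000, -1.600) = (-16.400, -1.600) knots.
Bearing = atan2(-16.40, -1.60) = 264.43° clockwise from north.

264°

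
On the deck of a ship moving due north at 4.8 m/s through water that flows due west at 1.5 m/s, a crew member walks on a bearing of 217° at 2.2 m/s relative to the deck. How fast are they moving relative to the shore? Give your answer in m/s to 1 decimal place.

In east/north components (m/s): crew member relative to ship = (-1.324, -1.757); ship relative to water = (0.000, 4.800); water relative to ground = (-1.500, 0.000).
Sum = (-2.824, 3.043) m/s.
Speed = |(-2.824, 3.043)| = 4.151 m/s.

4.2 m/s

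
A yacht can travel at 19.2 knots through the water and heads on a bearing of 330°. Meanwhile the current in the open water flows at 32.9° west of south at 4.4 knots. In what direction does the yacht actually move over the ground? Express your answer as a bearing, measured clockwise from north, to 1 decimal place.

Taking east as x and north as y: velocity relative to the water = (-9.600, 16.628) knots; the water relative to ground = (-2.390, -3.694) knots.
Velocity relative to ground = (-9.600, 16.628) + (-2.390, -3.694) = (-11.990, 12.933) knots.
Bearing = atan2(-11.99, 12.93) = 317.17° clockwise from north.

317.2°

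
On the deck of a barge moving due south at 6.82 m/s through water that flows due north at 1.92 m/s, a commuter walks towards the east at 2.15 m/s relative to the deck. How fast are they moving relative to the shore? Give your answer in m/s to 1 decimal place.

In east/north components (m/s): commuter relative to barge = (2.150, 0.000); barge relative to water = (0.000, -6.820); water relative to ground = (0.000, 1.920).
Sum = (2.150, -4.900) m/s.
Speed = |(2.150, -4.900)| = 5.351 m/s.

5.4 m/s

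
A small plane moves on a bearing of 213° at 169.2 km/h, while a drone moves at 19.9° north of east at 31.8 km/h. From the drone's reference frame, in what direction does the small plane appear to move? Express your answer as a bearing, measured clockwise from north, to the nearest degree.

219°

Taking east as x and north as y: small plane velocity = (-92.153, -141.903) km/h; drone velocity = (29.901, 10.824) km/h.
Velocity of small plane relative to drone = (-92.153, -141.903) − (29.901, 10.824) = (-122.054, -152.727) km/h.
Bearing = atan2(-122.05, -152.73) = 218.63° clockwise from north.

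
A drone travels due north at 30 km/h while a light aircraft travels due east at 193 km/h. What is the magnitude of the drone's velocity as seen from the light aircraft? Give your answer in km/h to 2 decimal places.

195.32 km/h

Taking east as x and north as y: drone velocity = (0.000, 30.000) km/h; light aircraft velocity = (193.000, 0.000) km/h.
Velocity of drone relative to light aircraft = (0.000, 30.000) − (193.000, 0.000) = (-193.000, 30.000) km/h.
Magnitude = |(-193.000, 30.000)| = 195.318 km/h.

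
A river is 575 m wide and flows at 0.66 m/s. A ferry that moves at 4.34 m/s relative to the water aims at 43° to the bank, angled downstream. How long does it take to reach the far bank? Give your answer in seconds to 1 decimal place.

The component of the ferry's velocity perpendicular to the bank is 4.34 × sin 43° = 2.960 m/s.
The current is parallel to the bank, so it does not affect the crossing time.
Time = 575 / 2.960 = 194.265 s.

194.3 s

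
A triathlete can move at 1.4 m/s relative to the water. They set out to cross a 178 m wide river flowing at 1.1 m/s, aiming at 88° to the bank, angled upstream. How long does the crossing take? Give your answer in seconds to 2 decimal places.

127.22 s

The component of the triathlete's velocity perpendicular to the bank is 1.4 × sin 88° = 1.399 m/s.
The current is parallel to the bank, so it does not affect the crossing time.
Time = 178 / 1.399 = 127.220 s.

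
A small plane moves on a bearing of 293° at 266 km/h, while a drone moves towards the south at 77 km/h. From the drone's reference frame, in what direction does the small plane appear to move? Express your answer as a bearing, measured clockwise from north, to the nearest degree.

306°

Taking east as x and north as y: small plane velocity = (-244.854, 103.934) km/h; drone velocity = (0.000, -77.000) km/h.
Velocity of small plane relative to drone = (-244.854, 103.934) − (0.000, -77.000) = (-244.854, 180.934) km/h.
Bearing = atan2(-244.85, 180.93) = 306.46° clockwise from north.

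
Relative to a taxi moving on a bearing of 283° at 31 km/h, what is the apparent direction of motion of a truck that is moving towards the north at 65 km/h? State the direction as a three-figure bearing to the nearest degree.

Taking east as x and north as y: truck velocity = (0.000, 65.000) km/h; taxi velocity = (-30.205, 6.973) km/h.
Velocity of truck relative to taxi = (0.000, 65.000) − (-30.205, 6.973) = (30.205, 58.027) km/h.
Bearing = atan2(30.21, 58.03) = 27.50° clockwise from north.

027°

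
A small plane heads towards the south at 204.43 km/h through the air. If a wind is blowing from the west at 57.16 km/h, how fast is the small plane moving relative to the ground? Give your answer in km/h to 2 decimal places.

Taking east as x and north as y: velocity relative to the air = (0.000, -204.430) km/h; the air relative to ground = (57.160, 0.000) km/h.
Velocity relative to ground = (0.000, -204.430) + (57.160, 0.000) = (57.160, -204.430) km/h.
Speed = |(57.160, -204.430)| = 212.271 km/h.

212.27 km/h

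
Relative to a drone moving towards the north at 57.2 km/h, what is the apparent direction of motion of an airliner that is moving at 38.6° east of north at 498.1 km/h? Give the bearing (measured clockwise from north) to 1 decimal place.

Taking east as x and north as y: airliner velocity = (310.754, 389.275) km/h; drone velocity = (0.000, 57.200) km/h.
Velocity of airliner relative to drone = (310.754, 389.275) − (0.000, 57.200) = (310.754, 332.075) km/h.
Bearing = atan2(310.75, 332.08) = 43.10° clockwise from north.

043.1°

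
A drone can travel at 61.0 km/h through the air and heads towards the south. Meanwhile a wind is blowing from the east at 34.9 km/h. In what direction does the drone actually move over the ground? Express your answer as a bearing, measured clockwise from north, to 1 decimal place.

Taking east as x and north as y: velocity relative to the air = (0.000, -61.000) km/h; the air relative to ground = (-34.900, 0.000) km/h.
Velocity relative to ground = (0.000, -61.000) + (-34.900, 0.000) = (-34.900, -61.000) km/h.
Bearing = atan2(-34.90, -61.00) = 209.78° clockwise from north.

209.8°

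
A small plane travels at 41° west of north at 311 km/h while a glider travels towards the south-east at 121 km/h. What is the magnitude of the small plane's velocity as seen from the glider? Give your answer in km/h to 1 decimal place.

Taking east as x and north as y: small plane velocity = (-204.034, 234.715) km/h; glider velocity = (85.560, -85.560) km/h.
Velocity of small plane relative to glider = (-204.034, 234.715) − (85.560, -85.560) = (-289.594, 320.275) km/h.
Magnitude = |(-289.594, 320.275)| = 431.788 km/h.

431.8 km/h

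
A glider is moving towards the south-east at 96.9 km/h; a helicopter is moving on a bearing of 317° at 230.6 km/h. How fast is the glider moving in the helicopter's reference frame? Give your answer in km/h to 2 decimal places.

Taking east as x and north as y: glider velocity = (68.519, -68.519) km/h; helicopter velocity = (-157.269, 168.650) km/h.
Velocity of glider relative to helicopter = (68.519, -68.519) − (-157.269, 168.650) = (225.787, -237.169) km/h.
Magnitude = |(225.787, -237.169)| = 327.458 km/h.

327.46 km/h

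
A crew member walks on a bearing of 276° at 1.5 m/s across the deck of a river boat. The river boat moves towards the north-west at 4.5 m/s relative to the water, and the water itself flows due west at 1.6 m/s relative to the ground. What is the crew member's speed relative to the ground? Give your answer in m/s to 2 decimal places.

7.11 m/s

In east/north components (m/s): crew member relative to river boat = (-1.492, 0.157); river boat relative to water = (-3.182, 3.182); water relative to ground = (-1.600, 0.000).
Sum = (-6.274, 3.339) m/s.
Speed = |(-6.274, 3.339)| = 7.107 m/s.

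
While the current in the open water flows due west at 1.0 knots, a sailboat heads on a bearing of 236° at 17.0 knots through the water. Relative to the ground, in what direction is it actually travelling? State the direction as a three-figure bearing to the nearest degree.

238°

Taking east as x and north as y: velocity relative to the water = (-14.094, -9.506) knots; the water relative to ground = (-1.000, 0.000) knots.
Velocity relative to ground = (-14.094, -9.506) + (-1.000, 0.000) = (-15.094, -9.506) knots.
Bearing = atan2(-15.09, -9.51) = 237.80° clockwise from north.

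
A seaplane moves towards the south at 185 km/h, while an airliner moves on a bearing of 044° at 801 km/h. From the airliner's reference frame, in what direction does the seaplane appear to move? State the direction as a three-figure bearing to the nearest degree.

Taking east as x and north as y: seaplane velocity = (0.000, -185.000) km/h; airliner velocity = (556.421, 576.191) km/h.
Velocity of seaplane relative to airliner = (0.000, -185.000) − (556.421, 576.191) = (-556.421, -761.191) km/h.
Bearing = atan2(-556.42, -761.19) = 216.17° clockwise from north.

216°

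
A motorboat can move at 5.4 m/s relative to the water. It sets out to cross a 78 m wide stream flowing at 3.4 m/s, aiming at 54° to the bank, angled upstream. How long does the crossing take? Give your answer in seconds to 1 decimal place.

17.9 s

The component of the motorboat's velocity perpendicular to the bank is 5.4 × sin 54° = 4.369 m/s.
The current is parallel to the bank, so it does not affect the crossing time.
Time = 78 / 4.369 = 17.854 s.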